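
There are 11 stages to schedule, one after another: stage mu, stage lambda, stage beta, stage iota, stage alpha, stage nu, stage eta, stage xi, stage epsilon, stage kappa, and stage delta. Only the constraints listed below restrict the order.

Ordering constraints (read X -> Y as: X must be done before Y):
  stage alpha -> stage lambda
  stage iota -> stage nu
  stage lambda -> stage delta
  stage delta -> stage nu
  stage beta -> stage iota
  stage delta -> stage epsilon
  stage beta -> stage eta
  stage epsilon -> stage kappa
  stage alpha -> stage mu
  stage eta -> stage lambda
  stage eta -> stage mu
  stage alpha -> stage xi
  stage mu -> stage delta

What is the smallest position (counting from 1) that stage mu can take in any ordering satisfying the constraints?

Working backwards through the constraints from stage mu, its full set of required predecessors is stage beta, stage alpha, stage eta — 3 of them.
So at minimum 3 stages come before stage mu, putting stage mu no earlier than position 4. That position is achievable by scheduling exactly those predecessors first.

4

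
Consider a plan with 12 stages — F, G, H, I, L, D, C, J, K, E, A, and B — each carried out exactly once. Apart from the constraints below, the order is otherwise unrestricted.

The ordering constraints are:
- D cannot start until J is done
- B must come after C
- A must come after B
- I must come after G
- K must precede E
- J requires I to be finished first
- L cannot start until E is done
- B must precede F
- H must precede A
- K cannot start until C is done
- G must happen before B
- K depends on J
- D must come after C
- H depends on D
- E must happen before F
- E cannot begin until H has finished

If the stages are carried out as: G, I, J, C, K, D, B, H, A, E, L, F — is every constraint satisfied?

Checking each listed constraint against this order: for instance, G is in position 1 and B in position 7, so that constraint holds — and the remaining constraints check out the same way.

Yes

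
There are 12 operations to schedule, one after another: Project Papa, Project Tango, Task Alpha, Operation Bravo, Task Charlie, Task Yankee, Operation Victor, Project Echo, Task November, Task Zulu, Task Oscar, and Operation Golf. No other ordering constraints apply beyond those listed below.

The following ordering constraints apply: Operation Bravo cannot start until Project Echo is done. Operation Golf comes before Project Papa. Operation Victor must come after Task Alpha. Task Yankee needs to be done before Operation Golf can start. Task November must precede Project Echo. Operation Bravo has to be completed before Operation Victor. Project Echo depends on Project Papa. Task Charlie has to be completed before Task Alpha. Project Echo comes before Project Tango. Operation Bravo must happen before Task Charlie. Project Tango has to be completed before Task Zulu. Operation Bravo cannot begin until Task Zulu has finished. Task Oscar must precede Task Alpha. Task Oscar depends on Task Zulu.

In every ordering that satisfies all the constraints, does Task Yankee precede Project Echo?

There is a constraint chain Task Yankee → Operation Golf → Project Papa → Project Echo.
So Task Yankee must precede Project Echo in any valid ordering.

Yes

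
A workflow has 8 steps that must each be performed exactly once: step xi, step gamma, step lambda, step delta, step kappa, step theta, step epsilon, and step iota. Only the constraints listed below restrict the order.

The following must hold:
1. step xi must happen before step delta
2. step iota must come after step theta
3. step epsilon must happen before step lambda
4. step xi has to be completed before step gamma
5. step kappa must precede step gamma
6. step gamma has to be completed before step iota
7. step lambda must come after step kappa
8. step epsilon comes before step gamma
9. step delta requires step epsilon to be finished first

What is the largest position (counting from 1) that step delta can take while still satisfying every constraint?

Nothing depends on step delta, so it can be the final step, position 8.

8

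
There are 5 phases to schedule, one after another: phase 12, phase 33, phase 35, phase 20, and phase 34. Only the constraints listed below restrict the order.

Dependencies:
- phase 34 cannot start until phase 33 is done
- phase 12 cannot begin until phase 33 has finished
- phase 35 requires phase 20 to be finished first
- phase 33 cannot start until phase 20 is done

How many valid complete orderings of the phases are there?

8

Only phase 20 has no prerequisites, so it must go first.
Systematically extending each partial ordering one phase at a time and counting, there are 8 complete orderings.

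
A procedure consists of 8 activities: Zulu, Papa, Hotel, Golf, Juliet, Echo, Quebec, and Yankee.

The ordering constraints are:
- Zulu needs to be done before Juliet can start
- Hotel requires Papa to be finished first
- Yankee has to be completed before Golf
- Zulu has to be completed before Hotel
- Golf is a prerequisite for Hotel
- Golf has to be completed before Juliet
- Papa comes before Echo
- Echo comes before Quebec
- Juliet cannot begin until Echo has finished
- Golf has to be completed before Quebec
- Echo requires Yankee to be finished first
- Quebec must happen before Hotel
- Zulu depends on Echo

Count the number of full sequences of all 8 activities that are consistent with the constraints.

The activities with no prerequisites are Papa, Yankee; any of them can be placed first.
Systematically extending each partial ordering one activity at a time and counting, there are 31 complete orderings.

31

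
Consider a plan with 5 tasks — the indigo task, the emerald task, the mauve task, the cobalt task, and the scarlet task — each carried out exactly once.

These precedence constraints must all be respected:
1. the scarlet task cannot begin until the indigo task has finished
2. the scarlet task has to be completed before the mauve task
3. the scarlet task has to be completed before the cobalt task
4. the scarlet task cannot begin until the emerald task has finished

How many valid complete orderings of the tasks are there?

2 tasks have no prerequisites (the indigo task, the emerald task), so any of them could come first.
Counting all ways to extend the partial order to a total order gives 4.

4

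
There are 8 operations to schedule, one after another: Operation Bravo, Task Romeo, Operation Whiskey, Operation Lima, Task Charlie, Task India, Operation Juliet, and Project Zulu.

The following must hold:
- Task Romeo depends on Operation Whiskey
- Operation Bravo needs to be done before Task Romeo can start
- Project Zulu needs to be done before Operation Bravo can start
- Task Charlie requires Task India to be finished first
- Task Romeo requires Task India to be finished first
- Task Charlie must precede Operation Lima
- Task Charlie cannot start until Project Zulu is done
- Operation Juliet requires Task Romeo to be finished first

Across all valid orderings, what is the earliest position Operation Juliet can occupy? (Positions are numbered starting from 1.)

Working backwards through the constraints from Operation Juliet, its full set of required predecessors is Operation Bravo, Task Romeo, Operation Whiskey, Task India, Project Zulu — 5 of them.
So at minimum 5 operations come before Operation Juliet, putting Operation Juliet no earlier than position 6. That position is achievable by scheduling exactly those predecessors first.

6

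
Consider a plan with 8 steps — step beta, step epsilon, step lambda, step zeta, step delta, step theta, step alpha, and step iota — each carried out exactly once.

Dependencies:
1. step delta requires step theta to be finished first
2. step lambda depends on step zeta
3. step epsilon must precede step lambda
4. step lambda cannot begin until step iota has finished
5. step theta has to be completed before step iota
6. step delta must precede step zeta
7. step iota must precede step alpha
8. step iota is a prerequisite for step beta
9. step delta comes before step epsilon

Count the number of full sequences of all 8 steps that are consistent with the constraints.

136

Step theta is the only step with nothing required before it, so every ordering starts there.
Enumerating by repeatedly choosing an available step (one whose prerequisites are all placed) gives 136 distinct complete orderings.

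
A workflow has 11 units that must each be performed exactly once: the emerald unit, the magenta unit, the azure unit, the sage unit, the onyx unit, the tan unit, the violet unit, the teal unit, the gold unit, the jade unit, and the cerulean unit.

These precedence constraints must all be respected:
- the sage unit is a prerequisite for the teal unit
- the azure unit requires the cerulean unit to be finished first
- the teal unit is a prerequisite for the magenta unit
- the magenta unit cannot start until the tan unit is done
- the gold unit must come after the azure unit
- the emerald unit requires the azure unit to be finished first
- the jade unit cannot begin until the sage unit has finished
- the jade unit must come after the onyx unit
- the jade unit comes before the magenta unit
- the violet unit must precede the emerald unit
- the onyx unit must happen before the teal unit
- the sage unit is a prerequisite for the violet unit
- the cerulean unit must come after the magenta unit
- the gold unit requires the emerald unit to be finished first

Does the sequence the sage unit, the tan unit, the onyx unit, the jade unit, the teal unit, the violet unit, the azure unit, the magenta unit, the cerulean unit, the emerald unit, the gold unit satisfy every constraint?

No

Here the cerulean unit comes after the azure unit.
That contradicts the constraint that the cerulean unit must precede the azure unit.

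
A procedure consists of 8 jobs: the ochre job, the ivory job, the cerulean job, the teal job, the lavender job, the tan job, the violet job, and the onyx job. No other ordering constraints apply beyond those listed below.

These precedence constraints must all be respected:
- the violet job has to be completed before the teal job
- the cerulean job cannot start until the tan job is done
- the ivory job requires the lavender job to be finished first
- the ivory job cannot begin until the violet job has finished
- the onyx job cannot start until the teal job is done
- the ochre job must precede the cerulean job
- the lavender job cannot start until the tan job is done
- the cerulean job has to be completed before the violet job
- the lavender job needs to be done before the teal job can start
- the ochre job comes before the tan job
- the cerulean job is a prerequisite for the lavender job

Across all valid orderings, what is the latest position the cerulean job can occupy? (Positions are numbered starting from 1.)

3

The jobs that are forced after the cerulean job, directly or by a chain of constraints, are the ivory job, the teal job, the lavender job, the violet job, the onyx job. That's 5 jobs.
With 5 mandatory successors out of 8 jobs total, the latest slot for the cerulean job is 8−5 = 3, and it's reachable by doing all non-successors before the cerulean job.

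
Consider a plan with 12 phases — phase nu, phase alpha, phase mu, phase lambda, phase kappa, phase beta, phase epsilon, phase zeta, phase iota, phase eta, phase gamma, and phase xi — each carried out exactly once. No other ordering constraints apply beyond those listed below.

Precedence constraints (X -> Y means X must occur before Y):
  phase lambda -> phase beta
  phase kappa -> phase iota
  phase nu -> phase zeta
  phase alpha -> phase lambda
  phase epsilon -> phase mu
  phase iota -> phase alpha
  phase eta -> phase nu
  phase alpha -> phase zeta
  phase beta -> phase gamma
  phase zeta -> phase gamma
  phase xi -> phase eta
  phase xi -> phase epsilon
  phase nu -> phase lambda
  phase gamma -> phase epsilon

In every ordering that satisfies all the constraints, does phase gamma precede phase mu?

There is a constraint chain phase gamma → phase epsilon → phase mu.
Hence phase gamma necessarily comes before phase mu.

Yes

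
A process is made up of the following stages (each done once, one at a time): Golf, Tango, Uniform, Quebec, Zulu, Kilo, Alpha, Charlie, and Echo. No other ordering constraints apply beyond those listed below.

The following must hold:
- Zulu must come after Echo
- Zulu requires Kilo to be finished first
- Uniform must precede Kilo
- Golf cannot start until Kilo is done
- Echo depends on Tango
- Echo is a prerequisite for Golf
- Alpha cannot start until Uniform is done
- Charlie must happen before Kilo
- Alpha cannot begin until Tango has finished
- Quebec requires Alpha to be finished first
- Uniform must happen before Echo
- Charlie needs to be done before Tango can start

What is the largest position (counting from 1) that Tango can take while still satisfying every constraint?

Every stage that must follow Tango has to come after it. Tracing all chains starting from Tango, those stages are: Golf, Quebec, Zulu, Alpha, Echo — 5 in total.
With 5 mandatory successors out of 9 stages total, the latest slot for Tango is 9−5 = 4, and it's reachable by doing all non-successors before Tango.

4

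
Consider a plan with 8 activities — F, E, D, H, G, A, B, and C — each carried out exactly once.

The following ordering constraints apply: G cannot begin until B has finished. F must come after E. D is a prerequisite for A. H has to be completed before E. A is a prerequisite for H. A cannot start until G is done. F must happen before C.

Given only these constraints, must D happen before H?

Tracing the constraints gives a chain: D → A → H.
So D must precede H in any valid ordering.

Yes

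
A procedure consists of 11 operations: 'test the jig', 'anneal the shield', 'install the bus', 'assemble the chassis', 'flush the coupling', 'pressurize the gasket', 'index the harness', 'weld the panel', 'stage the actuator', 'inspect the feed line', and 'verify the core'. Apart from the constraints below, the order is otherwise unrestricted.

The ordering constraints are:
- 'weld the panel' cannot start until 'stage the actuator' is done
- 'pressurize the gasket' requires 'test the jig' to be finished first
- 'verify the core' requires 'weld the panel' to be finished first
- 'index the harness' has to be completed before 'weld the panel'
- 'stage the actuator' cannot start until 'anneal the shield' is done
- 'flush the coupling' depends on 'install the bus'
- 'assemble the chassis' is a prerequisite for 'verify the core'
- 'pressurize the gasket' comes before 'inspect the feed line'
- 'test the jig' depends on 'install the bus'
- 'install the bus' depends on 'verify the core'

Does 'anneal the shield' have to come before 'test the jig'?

Yes

There is a constraint chain 'anneal the shield' → 'stage the actuator' → 'weld the panel' → 'verify the core' → 'install the bus' → 'test the jig'.
So 'anneal the shield' must precede 'test the jig' in any valid ordering.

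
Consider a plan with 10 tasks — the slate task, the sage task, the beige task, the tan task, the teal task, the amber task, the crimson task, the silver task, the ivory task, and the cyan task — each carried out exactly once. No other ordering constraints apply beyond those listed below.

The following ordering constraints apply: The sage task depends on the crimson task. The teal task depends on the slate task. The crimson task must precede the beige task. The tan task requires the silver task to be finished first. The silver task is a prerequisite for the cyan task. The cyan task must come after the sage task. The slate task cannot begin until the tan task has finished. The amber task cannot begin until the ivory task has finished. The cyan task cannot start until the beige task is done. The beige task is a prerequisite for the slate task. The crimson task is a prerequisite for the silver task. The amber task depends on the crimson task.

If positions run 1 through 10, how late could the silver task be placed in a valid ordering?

The tasks that are forced after the silver task, directly or by a chain of constraints, are the slate task, the tan task, the teal task, the cyan task. That's 4 tasks.
With 4 mandatory successors out of 10 tasks total, the latest slot for the silver task is 10−4 = 6, and it's reachable by doing all non-successors before the silver task.

6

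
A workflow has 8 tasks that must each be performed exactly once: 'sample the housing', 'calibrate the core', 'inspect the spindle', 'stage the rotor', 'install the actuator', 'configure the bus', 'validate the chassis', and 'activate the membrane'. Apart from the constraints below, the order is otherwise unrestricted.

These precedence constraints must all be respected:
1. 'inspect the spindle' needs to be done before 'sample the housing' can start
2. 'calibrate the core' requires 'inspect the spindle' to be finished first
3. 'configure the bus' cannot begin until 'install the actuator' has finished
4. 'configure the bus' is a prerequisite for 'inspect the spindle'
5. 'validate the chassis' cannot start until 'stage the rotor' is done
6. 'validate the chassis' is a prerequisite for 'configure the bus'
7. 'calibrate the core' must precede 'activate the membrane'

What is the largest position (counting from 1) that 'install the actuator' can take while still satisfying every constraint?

3

Every task that must follow 'install the actuator' has to come after it. Tracing all chains starting from 'install the actuator', those tasks are: 'sample the housing', 'calibrate the core', 'inspect the spindle', 'configure the bus', 'activate the membrane' — 5 in total.
With 5 mandatory successors out of 8 tasks total, the latest slot for 'install the actuator' is 8−5 = 3, and it's reachable by doing all non-successors before 'install the actuator'.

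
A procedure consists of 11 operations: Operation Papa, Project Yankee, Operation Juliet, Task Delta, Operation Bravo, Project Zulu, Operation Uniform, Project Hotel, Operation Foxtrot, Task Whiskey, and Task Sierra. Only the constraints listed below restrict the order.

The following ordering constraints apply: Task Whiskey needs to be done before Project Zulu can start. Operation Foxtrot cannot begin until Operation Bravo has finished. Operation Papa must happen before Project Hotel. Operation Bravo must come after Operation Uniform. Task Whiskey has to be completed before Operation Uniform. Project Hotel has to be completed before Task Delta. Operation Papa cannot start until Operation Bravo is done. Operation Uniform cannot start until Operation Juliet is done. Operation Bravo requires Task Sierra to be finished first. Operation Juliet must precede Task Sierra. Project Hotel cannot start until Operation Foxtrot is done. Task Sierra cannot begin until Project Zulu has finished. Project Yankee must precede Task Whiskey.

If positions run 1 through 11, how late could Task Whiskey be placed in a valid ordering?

3

Following every chain forward from Task Whiskey, the operations that must come later are Operation Papa, Task Delta, Operation Bravo, Project Zulu, Operation Uniform, Project Hotel, Operation Foxtrot, Task Sierra — 8 of them.
With 8 mandatory successors out of 11 operations total, the latest slot for Task Whiskey is 11−8 = 3, and it's reachable by doing all non-successors before Task Whiskey.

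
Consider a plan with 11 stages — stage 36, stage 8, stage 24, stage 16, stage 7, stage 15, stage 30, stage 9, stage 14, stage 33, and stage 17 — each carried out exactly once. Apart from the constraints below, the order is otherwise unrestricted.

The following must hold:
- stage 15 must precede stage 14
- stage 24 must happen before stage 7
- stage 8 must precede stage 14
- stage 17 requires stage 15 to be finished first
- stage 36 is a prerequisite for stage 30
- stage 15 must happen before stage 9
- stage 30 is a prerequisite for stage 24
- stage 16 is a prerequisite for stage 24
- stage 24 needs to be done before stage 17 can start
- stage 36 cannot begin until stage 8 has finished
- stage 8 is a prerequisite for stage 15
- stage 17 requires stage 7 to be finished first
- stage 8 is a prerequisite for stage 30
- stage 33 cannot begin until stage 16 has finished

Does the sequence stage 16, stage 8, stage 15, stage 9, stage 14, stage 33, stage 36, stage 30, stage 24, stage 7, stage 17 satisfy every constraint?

Checking each listed constraint against this order: for instance, stage 15 is in position 3 and stage 17 in position 11, so that constraint holds — and the remaining constraints check out the same way.

Yes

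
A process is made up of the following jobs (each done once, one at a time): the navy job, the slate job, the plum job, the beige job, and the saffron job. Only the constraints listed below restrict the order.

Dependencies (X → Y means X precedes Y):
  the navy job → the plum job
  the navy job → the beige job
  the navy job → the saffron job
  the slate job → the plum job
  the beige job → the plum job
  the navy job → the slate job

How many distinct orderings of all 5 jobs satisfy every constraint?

8

The navy job is the only job with nothing required before it, so every ordering starts there.
Counting all ways to extend the partial order to a total order gives 8.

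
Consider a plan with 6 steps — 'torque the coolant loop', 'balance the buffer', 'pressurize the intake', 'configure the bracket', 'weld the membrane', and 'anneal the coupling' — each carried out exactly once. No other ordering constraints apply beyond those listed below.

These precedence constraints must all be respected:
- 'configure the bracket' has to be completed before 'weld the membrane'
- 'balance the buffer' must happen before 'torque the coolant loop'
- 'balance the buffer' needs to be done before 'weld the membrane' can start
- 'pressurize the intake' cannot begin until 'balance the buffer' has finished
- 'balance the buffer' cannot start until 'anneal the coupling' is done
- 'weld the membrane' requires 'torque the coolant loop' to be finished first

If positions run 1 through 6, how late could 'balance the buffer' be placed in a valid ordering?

3

Following every chain forward from 'balance the buffer', the steps that must come later are 'torque the coolant loop', 'pressurize the intake', 'weld the membrane' — 3 of them.
With 3 mandatory successors out of 6 steps total, the latest slot for 'balance the buffer' is 6−3 = 3, and it's reachable by doing all non-successors before 'balance the buffer'.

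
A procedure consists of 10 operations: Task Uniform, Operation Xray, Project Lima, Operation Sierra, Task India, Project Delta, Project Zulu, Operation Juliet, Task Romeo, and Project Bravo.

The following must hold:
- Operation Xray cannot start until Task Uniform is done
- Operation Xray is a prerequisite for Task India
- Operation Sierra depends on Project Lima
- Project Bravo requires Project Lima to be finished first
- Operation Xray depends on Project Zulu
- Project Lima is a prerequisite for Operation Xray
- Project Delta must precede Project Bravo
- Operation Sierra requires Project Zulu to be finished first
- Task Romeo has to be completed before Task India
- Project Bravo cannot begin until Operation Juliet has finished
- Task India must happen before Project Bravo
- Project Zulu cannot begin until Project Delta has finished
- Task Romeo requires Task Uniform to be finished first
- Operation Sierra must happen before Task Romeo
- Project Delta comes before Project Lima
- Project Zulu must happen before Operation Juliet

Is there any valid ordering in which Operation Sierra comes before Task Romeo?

Operation Sierra is actually forced before Task Romeo by the constraints, so certainly some valid ordering has Operation Sierra first.

Yes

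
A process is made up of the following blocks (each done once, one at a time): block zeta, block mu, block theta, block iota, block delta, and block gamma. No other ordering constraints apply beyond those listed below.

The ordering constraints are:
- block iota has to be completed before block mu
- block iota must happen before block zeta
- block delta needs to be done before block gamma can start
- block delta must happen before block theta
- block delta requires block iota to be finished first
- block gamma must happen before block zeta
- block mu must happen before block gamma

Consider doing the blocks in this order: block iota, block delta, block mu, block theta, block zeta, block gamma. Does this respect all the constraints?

No

The sequence places block zeta ahead of block gamma.
But one of the constraints requires block gamma before block zeta, so this ordering violates it.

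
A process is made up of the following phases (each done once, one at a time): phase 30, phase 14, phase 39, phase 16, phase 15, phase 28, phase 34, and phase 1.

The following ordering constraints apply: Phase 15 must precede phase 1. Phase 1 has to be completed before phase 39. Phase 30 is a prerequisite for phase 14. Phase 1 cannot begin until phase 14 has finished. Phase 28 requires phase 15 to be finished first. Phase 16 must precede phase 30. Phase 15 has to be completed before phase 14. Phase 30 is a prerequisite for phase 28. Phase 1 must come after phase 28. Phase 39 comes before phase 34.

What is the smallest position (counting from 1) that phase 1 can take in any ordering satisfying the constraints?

Working backwards through the constraints from phase 1, its full set of required predecessors is phase 30, phase 14, phase 16, phase 15, phase 28 — 5 of them.
So at minimum 5 phases come before phase 1, putting phase 1 no earlier than position 6. That position is achievable by scheduling exactly those predecessors first.

6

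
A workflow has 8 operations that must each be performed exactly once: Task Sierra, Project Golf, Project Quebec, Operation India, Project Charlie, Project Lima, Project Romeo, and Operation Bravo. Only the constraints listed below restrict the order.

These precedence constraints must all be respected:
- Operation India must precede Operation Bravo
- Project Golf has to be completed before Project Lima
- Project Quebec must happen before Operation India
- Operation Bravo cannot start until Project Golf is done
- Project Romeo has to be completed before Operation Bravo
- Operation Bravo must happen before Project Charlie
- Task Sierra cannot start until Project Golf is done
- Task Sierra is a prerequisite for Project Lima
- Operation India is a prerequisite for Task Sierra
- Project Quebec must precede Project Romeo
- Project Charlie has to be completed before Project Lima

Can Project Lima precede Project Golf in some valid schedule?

No

Following Project Golf → Project Lima, Project Golf must precede Project Lima in every valid ordering.
So no valid ordering can have Project Lima before Project Golf.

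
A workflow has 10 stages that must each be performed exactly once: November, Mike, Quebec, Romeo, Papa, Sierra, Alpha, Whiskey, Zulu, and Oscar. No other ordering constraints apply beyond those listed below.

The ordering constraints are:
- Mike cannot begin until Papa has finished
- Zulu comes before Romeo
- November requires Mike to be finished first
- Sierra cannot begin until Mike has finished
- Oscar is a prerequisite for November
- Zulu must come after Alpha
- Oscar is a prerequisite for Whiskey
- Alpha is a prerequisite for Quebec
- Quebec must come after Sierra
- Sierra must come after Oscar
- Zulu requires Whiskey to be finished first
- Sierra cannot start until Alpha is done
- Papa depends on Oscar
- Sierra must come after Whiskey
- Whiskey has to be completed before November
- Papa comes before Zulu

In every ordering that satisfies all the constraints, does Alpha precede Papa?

No

Nothing in the constraints links Alpha and Papa; they are unordered relative to each other.
So Alpha can come before Papa or after — it is not forced.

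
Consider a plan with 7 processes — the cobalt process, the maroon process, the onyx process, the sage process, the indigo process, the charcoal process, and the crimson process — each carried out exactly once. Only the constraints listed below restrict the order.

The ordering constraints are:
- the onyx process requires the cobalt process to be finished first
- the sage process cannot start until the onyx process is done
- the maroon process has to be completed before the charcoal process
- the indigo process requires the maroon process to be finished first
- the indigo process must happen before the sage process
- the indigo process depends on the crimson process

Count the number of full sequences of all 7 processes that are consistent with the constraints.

95

3 processes have no prerequisites (the cobalt process, the maroon process, the crimson process), so any of them could come first.
Systematically extending each partial ordering one process at a time and counting, there are 95 complete orderings.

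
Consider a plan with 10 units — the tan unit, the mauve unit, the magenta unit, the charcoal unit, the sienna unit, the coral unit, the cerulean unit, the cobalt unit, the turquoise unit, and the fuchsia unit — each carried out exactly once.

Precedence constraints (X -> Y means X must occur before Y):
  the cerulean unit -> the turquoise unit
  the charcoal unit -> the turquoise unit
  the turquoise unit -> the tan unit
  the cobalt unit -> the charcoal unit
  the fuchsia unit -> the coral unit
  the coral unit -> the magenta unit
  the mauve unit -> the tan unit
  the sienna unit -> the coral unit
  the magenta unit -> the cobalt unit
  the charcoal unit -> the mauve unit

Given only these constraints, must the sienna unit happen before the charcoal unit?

Yes

Chaining the stated constraints: the sienna unit → the coral unit → the magenta unit → the cobalt unit → the charcoal unit.
Hence the sienna unit necessarily comes before the charcoal unit.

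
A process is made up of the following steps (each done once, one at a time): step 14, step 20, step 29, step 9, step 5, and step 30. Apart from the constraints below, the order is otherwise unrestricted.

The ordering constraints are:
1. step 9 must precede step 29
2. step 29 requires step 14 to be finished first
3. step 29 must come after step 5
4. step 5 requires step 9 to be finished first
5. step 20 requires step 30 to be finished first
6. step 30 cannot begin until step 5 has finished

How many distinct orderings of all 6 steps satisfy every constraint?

12

The steps with no prerequisites are step 14, step 9; any of them can be placed first.
Enumerating by repeatedly choosing an available step (one whose prerequisites are all placed) gives 12 distinct complete orderings.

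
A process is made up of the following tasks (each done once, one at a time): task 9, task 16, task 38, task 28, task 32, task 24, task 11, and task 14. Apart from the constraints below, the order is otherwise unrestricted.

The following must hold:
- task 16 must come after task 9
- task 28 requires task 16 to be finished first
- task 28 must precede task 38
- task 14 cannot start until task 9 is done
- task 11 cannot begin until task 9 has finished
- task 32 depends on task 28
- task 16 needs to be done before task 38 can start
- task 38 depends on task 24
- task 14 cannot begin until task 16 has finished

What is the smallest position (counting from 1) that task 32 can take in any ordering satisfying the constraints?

4

Every task that must precede task 32 has to come before it. Tracing all chains that end at task 32, those tasks are: task 9, task 16, task 28 — 3 in total.
So at minimum 3 tasks come before task 32, putting task 32 no earlier than position 4. That position is achievable by scheduling exactly those predecessors first.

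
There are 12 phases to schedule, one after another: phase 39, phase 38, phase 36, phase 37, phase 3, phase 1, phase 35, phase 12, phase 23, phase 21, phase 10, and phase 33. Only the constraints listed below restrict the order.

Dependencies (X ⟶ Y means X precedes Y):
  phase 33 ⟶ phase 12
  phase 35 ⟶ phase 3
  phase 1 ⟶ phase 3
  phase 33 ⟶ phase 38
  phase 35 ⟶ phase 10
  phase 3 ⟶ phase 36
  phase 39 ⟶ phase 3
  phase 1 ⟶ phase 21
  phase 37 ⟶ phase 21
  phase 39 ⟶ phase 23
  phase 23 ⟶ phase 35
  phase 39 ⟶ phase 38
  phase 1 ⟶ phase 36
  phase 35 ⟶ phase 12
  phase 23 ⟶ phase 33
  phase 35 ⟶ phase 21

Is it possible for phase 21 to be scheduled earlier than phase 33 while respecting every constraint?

Yes

The constraints leave phase 21 and phase 33 unordered relative to each other; nothing requires phase 33 earlier.
That means at least one valid schedule has phase 21 before phase 33.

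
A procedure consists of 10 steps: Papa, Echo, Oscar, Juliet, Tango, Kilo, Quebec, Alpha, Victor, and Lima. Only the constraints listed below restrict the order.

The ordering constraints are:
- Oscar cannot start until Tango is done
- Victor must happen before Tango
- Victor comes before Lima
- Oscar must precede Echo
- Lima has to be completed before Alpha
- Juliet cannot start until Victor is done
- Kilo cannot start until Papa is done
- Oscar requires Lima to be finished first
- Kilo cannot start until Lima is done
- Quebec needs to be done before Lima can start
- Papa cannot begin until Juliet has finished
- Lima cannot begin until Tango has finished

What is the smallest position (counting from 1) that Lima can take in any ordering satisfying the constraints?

4

The steps that are forced before Lima, directly or transitively, are Tango, Quebec, Victor. That's 3 steps.
So at minimum 3 steps come before Lima, putting Lima no earlier than position 4. That position is achievable by scheduling exactly those predecessors first.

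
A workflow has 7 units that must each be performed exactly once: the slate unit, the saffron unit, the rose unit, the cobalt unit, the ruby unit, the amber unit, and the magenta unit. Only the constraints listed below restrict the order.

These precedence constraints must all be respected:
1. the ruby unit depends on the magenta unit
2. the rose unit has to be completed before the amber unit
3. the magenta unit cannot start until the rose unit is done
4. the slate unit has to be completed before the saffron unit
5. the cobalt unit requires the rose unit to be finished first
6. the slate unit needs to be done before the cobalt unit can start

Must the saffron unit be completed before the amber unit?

No

Nothing in the constraints links the saffron unit and the amber unit; they are unordered relative to each other.
So the saffron unit can come before the amber unit or after — it is not forced.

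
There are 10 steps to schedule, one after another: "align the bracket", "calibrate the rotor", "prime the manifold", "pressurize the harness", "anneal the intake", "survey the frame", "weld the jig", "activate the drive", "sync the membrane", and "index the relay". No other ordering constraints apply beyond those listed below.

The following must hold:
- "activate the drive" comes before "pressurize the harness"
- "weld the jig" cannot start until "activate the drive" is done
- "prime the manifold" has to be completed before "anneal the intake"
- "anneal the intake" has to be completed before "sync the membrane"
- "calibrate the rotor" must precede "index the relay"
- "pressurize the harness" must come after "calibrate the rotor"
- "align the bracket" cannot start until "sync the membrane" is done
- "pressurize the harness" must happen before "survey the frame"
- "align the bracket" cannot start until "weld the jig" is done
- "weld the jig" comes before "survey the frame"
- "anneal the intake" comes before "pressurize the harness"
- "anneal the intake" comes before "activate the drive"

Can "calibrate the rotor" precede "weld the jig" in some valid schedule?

The constraints leave "calibrate the rotor" and "weld the jig" unordered relative to each other; nothing requires "weld the jig" earlier.
So a valid ordering placing "calibrate the rotor" earlier than "weld the jig" exists.

Yes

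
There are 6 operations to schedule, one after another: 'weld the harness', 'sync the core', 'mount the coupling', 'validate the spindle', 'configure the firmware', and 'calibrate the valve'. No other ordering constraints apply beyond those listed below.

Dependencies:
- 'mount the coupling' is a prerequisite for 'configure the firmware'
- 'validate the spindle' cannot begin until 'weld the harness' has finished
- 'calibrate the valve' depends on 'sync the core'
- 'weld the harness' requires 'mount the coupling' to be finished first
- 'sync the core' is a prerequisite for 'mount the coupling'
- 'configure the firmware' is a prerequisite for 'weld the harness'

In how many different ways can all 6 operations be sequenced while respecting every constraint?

5

Only 'sync the core' has no prerequisites, so it must go first.
Enumerating by repeatedly choosing an available operation (one whose prerequisites are all placed) gives 5 distinct complete orderings.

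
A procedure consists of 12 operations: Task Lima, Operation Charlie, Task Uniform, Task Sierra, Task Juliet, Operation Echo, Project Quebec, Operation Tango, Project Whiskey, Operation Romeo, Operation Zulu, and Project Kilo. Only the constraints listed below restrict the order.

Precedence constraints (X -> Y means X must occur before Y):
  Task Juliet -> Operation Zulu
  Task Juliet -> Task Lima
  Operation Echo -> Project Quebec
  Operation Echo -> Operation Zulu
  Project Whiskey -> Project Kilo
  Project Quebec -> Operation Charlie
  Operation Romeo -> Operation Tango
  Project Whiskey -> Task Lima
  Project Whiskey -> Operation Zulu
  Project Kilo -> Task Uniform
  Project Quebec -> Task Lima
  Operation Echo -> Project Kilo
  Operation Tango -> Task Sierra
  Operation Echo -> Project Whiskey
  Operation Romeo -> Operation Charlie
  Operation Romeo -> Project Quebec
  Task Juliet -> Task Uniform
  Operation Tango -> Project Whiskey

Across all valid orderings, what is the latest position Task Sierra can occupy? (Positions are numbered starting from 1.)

12

No constraint forces any operation after Task Sierra, so it can be placed last, in position 12.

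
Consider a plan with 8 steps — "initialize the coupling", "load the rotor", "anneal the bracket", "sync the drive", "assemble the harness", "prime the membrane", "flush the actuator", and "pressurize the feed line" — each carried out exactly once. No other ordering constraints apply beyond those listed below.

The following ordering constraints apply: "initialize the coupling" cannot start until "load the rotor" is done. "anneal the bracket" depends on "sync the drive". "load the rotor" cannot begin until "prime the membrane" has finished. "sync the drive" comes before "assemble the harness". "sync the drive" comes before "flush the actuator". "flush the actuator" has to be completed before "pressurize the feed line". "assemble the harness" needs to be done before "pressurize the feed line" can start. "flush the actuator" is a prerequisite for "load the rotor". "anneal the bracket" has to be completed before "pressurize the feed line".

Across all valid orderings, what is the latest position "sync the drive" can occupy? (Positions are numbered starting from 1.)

Every step that must follow "sync the drive" has to come after it. Tracing all chains starting from "sync the drive", those steps are: "initialize the coupling", "load the rotor", "anneal the bracket", "assemble the harness", "flush the actuator", "pressurize the feed line" — 6 in total.
So at least 6 steps follow "sync the drive", putting "sync the drive" no later than position 2. That position is achievable by scheduling everything else first.

2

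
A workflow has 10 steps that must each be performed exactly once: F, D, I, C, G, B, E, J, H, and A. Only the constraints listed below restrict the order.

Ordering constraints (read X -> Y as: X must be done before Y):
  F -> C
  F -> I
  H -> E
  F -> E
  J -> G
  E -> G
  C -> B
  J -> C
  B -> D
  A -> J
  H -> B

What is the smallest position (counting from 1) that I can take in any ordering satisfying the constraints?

The only step forced before I (directly or transitively) is F.
So at minimum 1 step comes before I, putting I no earlier than position 2. That position is achievable by scheduling exactly that predecessor first.

2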